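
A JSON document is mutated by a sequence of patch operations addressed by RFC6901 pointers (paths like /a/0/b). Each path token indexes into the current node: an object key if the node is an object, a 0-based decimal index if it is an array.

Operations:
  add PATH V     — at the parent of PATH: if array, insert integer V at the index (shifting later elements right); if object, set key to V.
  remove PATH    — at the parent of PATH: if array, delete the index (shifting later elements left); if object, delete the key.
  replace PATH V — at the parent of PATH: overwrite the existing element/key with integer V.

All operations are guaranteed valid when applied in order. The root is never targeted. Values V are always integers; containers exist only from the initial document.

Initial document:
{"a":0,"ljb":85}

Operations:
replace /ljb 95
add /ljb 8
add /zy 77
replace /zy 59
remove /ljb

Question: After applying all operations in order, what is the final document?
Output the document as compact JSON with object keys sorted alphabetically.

After op 1 (replace /ljb 95): {"a":0,"ljb":95}
After op 2 (add /ljb 8): {"a":0,"ljb":8}
After op 3 (add /zy 77): {"a":0,"ljb":8,"zy":77}
After op 4 (replace /zy 59): {"a":0,"ljb":8,"zy":59}
After op 5 (remove /ljb): {"a":0,"zy":59}

Answer: {"a":0,"zy":59}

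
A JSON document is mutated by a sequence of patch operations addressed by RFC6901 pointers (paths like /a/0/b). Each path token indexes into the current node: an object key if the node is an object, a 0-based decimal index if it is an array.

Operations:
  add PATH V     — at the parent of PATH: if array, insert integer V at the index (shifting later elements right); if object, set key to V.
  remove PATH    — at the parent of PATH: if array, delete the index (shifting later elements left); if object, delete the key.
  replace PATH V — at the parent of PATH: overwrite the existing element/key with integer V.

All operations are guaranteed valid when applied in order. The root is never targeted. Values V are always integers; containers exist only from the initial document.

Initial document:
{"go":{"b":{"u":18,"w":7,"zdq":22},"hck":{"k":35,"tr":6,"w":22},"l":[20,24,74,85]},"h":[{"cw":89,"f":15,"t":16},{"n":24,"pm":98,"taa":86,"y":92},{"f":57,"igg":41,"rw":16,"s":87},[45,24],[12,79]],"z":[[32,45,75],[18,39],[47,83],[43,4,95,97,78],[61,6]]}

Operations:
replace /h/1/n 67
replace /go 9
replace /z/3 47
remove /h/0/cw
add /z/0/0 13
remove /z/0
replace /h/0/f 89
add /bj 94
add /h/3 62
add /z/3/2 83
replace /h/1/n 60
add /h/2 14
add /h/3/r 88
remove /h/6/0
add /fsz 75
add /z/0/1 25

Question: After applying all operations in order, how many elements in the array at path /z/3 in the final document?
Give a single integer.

After op 1 (replace /h/1/n 67): {"go":{"b":{"u":18,"w":7,"zdq":22},"hck":{"k":35,"tr":6,"w":22},"l":[20,24,74,85]},"h":[{"cw":89,"f":15,"t":16},{"n":67,"pm":98,"taa":86,"y":92},{"f":57,"igg":41,"rw":16,"s":87},[45,24],[12,79]],"z":[[32,45,75],[18,39],[47,83],[43,4,95,97,78],[61,6]]}
After op 2 (replace /go 9): {"go":9,"h":[{"cw":89,"f":15,"t":16},{"n":67,"pm":98,"taa":86,"y":92},{"f":57,"igg":41,"rw":16,"s":87},[45,24],[12,79]],"z":[[32,45,75],[18,39],[47,83],[43,4,95,97,78],[61,6]]}
After op 3 (replace /z/3 47): {"go":9,"h":[{"cw":89,"f":15,"t":16},{"n":67,"pm":98,"taa":86,"y":92},{"f":57,"igg":41,"rw":16,"s":87},[45,24],[12,79]],"z":[[32,45,75],[18,39],[47,83],47,[61,6]]}
After op 4 (remove /h/0/cw): {"go":9,"h":[{"f":15,"t":16},{"n":67,"pm":98,"taa":86,"y":92},{"f":57,"igg":41,"rw":16,"s":87},[45,24],[12,79]],"z":[[32,45,75],[18,39],[47,83],47,[61,6]]}
After op 5 (add /z/0/0 13): {"go":9,"h":[{"f":15,"t":16},{"n":67,"pm":98,"taa":86,"y":92},{"f":57,"igg":41,"rw":16,"s":87},[45,24],[12,79]],"z":[[13,32,45,75],[18,39],[47,83],47,[61,6]]}
After op 6 (remove /z/0): {"go":9,"h":[{"f":15,"t":16},{"n":67,"pm":98,"taa":86,"y":92},{"f":57,"igg":41,"rw":16,"s":87},[45,24],[12,79]],"z":[[18,39],[47,83],47,[61,6]]}
After op 7 (replace /h/0/f 89): {"go":9,"h":[{"f":89,"t":16},{"n":67,"pm":98,"taa":86,"y":92},{"f":57,"igg":41,"rw":16,"s":87},[45,24],[12,79]],"z":[[18,39],[47,83],47,[61,6]]}
After op 8 (add /bj 94): {"bj":94,"go":9,"h":[{"f":89,"t":16},{"n":67,"pm":98,"taa":86,"y":92},{"f":57,"igg":41,"rw":16,"s":87},[45,24],[12,79]],"z":[[18,39],[47,83],47,[61,6]]}
After op 9 (add /h/3 62): {"bj":94,"go":9,"h":[{"f":89,"t":16},{"n":67,"pm":98,"taa":86,"y":92},{"f":57,"igg":41,"rw":16,"s":87},62,[45,24],[12,79]],"z":[[18,39],[47,83],47,[61,6]]}
After op 10 (add /z/3/2 83): {"bj":94,"go":9,"h":[{"f":89,"t":16},{"n":67,"pm":98,"taa":86,"y":92},{"f":57,"igg":41,"rw":16,"s":87},62,[45,24],[12,79]],"z":[[18,39],[47,83],47,[61,6,83]]}
After op 11 (replace /h/1/n 60): {"bj":94,"go":9,"h":[{"f":89,"t":16},{"n":60,"pm":98,"taa":86,"y":92},{"f":57,"igg":41,"rw":16,"s":87},62,[45,24],[12,79]],"z":[[18,39],[47,83],47,[61,6,83]]}
After op 12 (add /h/2 14): {"bj":94,"go":9,"h":[{"f":89,"t":16},{"n":60,"pm":98,"taa":86,"y":92},14,{"f":57,"igg":41,"rw":16,"s":87},62,[45,24],[12,79]],"z":[[18,39],[47,83],47,[61,6,83]]}
After op 13 (add /h/3/r 88): {"bj":94,"go":9,"h":[{"f":89,"t":16},{"n":60,"pm":98,"taa":86,"y":92},14,{"f":57,"igg":41,"r":88,"rw":16,"s":87},62,[45,24],[12,79]],"z":[[18,39],[47,83],47,[61,6,83]]}
After op 14 (remove /h/6/0): {"bj":94,"go":9,"h":[{"f":89,"t":16},{"n":60,"pm":98,"taa":86,"y":92},14,{"f":57,"igg":41,"r":88,"rw":16,"s":87},62,[45,24],[79]],"z":[[18,39],[47,83],47,[61,6,83]]}
After op 15 (add /fsz 75): {"bj":94,"fsz":75,"go":9,"h":[{"f":89,"t":16},{"n":60,"pm":98,"taa":86,"y":92},14,{"f":57,"igg":41,"r":88,"rw":16,"s":87},62,[45,24],[79]],"z":[[18,39],[47,83],47,[61,6,83]]}
After op 16 (add /z/0/1 25): {"bj":94,"fsz":75,"go":9,"h":[{"f":89,"t":16},{"n":60,"pm":98,"taa":86,"y":92},14,{"f":57,"igg":41,"r":88,"rw":16,"s":87},62,[45,24],[79]],"z":[[18,25,39],[47,83],47,[61,6,83]]}
Size at path /z/3: 3

Answer: 3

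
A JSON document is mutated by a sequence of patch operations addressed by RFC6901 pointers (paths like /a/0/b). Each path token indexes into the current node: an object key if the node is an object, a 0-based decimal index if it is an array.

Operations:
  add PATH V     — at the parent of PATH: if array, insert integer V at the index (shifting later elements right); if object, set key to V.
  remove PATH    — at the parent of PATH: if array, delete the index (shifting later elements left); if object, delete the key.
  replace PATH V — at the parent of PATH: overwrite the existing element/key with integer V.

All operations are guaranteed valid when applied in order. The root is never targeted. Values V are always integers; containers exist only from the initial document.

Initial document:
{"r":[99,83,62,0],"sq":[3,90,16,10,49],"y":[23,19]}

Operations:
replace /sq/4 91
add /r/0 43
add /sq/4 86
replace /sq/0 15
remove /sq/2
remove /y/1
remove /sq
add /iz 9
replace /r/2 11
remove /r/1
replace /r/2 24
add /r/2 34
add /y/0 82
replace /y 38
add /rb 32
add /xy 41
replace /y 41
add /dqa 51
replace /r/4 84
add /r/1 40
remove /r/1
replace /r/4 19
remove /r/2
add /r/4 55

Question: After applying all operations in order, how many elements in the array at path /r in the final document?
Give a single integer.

After op 1 (replace /sq/4 91): {"r":[99,83,62,0],"sq":[3,90,16,10,91],"y":[23,19]}
After op 2 (add /r/0 43): {"r":[43,99,83,62,0],"sq":[3,90,16,10,91],"y":[23,19]}
After op 3 (add /sq/4 86): {"r":[43,99,83,62,0],"sq":[3,90,16,10,86,91],"y":[23,19]}
After op 4 (replace /sq/0 15): {"r":[43,99,83,62,0],"sq":[15,90,16,10,86,91],"y":[23,19]}
After op 5 (remove /sq/2): {"r":[43,99,83,62,0],"sq":[15,90,10,86,91],"y":[23,19]}
After op 6 (remove /y/1): {"r":[43,99,83,62,0],"sq":[15,90,10,86,91],"y":[23]}
After op 7 (remove /sq): {"r":[43,99,83,62,0],"y":[23]}
After op 8 (add /iz 9): {"iz":9,"r":[43,99,83,62,0],"y":[23]}
After op 9 (replace /r/2 11): {"iz":9,"r":[43,99,11,62,0],"y":[23]}
After op 10 (remove /r/1): {"iz":9,"r":[43,11,62,0],"y":[23]}
After op 11 (replace /r/2 24): {"iz":9,"r":[43,11,24,0],"y":[23]}
After op 12 (add /r/2 34): {"iz":9,"r":[43,11,34,24,0],"y":[23]}
After op 13 (add /y/0 82): {"iz":9,"r":[43,11,34,24,0],"y":[82,23]}
After op 14 (replace /y 38): {"iz":9,"r":[43,11,34,24,0],"y":38}
After op 15 (add /rb 32): {"iz":9,"r":[43,11,34,24,0],"rb":32,"y":38}
After op 16 (add /xy 41): {"iz":9,"r":[43,11,34,24,0],"rb":32,"xy":41,"y":38}
After op 17 (replace /y 41): {"iz":9,"r":[43,11,34,24,0],"rb":32,"xy":41,"y":41}
After op 18 (add /dqa 51): {"dqa":51,"iz":9,"r":[43,11,34,24,0],"rb":32,"xy":41,"y":41}
After op 19 (replace /r/4 84): {"dqa":51,"iz":9,"r":[43,11,34,24,84],"rb":32,"xy":41,"y":41}
After op 20 (add /r/1 40): {"dqa":51,"iz":9,"r":[43,40,11,34,24,84],"rb":32,"xy":41,"y":41}
After op 21 (remove /r/1): {"dqa":51,"iz":9,"r":[43,11,34,24,84],"rb":32,"xy":41,"y":41}
After op 22 (replace /r/4 19): {"dqa":51,"iz":9,"r":[43,11,34,24,19],"rb":32,"xy":41,"y":41}
After op 23 (remove /r/2): {"dqa":51,"iz":9,"r":[43,11,24,19],"rb":32,"xy":41,"y":41}
After op 24 (add /r/4 55): {"dqa":51,"iz":9,"r":[43,11,24,19,55],"rb":32,"xy":41,"y":41}
Size at path /r: 5

Answer: 5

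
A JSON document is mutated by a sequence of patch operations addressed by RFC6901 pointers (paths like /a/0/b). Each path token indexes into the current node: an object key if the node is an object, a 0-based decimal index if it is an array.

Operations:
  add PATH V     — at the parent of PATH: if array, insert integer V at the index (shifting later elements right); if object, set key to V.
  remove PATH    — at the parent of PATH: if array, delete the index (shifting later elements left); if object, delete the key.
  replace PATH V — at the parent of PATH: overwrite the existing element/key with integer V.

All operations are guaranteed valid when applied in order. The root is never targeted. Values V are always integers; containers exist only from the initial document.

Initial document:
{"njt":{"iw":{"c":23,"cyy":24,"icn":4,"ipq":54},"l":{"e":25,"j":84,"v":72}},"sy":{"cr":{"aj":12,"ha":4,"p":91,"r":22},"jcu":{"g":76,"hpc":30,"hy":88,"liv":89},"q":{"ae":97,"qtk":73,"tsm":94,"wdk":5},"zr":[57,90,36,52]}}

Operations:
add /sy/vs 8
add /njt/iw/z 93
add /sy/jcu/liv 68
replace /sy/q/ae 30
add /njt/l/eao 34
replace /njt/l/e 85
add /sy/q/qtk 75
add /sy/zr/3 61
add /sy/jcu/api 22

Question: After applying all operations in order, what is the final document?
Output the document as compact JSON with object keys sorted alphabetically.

Answer: {"njt":{"iw":{"c":23,"cyy":24,"icn":4,"ipq":54,"z":93},"l":{"e":85,"eao":34,"j":84,"v":72}},"sy":{"cr":{"aj":12,"ha":4,"p":91,"r":22},"jcu":{"api":22,"g":76,"hpc":30,"hy":88,"liv":68},"q":{"ae":30,"qtk":75,"tsm":94,"wdk":5},"vs":8,"zr":[57,90,36,61,52]}}

Derivation:
After op 1 (add /sy/vs 8): {"njt":{"iw":{"c":23,"cyy":24,"icn":4,"ipq":54},"l":{"e":25,"j":84,"v":72}},"sy":{"cr":{"aj":12,"ha":4,"p":91,"r":22},"jcu":{"g":76,"hpc":30,"hy":88,"liv":89},"q":{"ae":97,"qtk":73,"tsm":94,"wdk":5},"vs":8,"zr":[57,90,36,52]}}
After op 2 (add /njt/iw/z 93): {"njt":{"iw":{"c":23,"cyy":24,"icn":4,"ipq":54,"z":93},"l":{"e":25,"j":84,"v":72}},"sy":{"cr":{"aj":12,"ha":4,"p":91,"r":22},"jcu":{"g":76,"hpc":30,"hy":88,"liv":89},"q":{"ae":97,"qtk":73,"tsm":94,"wdk":5},"vs":8,"zr":[57,90,36,52]}}
After op 3 (add /sy/jcu/liv 68): {"njt":{"iw":{"c":23,"cyy":24,"icn":4,"ipq":54,"z":93},"l":{"e":25,"j":84,"v":72}},"sy":{"cr":{"aj":12,"ha":4,"p":91,"r":22},"jcu":{"g":76,"hpc":30,"hy":88,"liv":68},"q":{"ae":97,"qtk":73,"tsm":94,"wdk":5},"vs":8,"zr":[57,90,36,52]}}
After op 4 (replace /sy/q/ae 30): {"njt":{"iw":{"c":23,"cyy":24,"icn":4,"ipq":54,"z":93},"l":{"e":25,"j":84,"v":72}},"sy":{"cr":{"aj":12,"ha":4,"p":91,"r":22},"jcu":{"g":76,"hpc":30,"hy":88,"liv":68},"q":{"ae":30,"qtk":73,"tsm":94,"wdk":5},"vs":8,"zr":[57,90,36,52]}}
After op 5 (add /njt/l/eao 34): {"njt":{"iw":{"c":23,"cyy":24,"icn":4,"ipq":54,"z":93},"l":{"e":25,"eao":34,"j":84,"v":72}},"sy":{"cr":{"aj":12,"ha":4,"p":91,"r":22},"jcu":{"g":76,"hpc":30,"hy":88,"liv":68},"q":{"ae":30,"qtk":73,"tsm":94,"wdk":5},"vs":8,"zr":[57,90,36,52]}}
After op 6 (replace /njt/l/e 85): {"njt":{"iw":{"c":23,"cyy":24,"icn":4,"ipq":54,"z":93},"l":{"e":85,"eao":34,"j":84,"v":72}},"sy":{"cr":{"aj":12,"ha":4,"p":91,"r":22},"jcu":{"g":76,"hpc":30,"hy":88,"liv":68},"q":{"ae":30,"qtk":73,"tsm":94,"wdk":5},"vs":8,"zr":[57,90,36,52]}}
After op 7 (add /sy/q/qtk 75): {"njt":{"iw":{"c":23,"cyy":24,"icn":4,"ipq":54,"z":93},"l":{"e":85,"eao":34,"j":84,"v":72}},"sy":{"cr":{"aj":12,"ha":4,"p":91,"r":22},"jcu":{"g":76,"hpc":30,"hy":88,"liv":68},"q":{"ae":30,"qtk":75,"tsm":94,"wdk":5},"vs":8,"zr":[57,90,36,52]}}
After op 8 (add /sy/zr/3 61): {"njt":{"iw":{"c":23,"cyy":24,"icn":4,"ipq":54,"z":93},"l":{"e":85,"eao":34,"j":84,"v":72}},"sy":{"cr":{"aj":12,"ha":4,"p":91,"r":22},"jcu":{"g":76,"hpc":30,"hy":88,"liv":68},"q":{"ae":30,"qtk":75,"tsm":94,"wdk":5},"vs":8,"zr":[57,90,36,61,52]}}
After op 9 (add /sy/jcu/api 22): {"njt":{"iw":{"c":23,"cyy":24,"icn":4,"ipq":54,"z":93},"l":{"e":85,"eao":34,"j":84,"v":72}},"sy":{"cr":{"aj":12,"ha":4,"p":91,"r":22},"jcu":{"api":22,"g":76,"hpc":30,"hy":88,"liv":68},"q":{"ae":30,"qtk":75,"tsm":94,"wdk":5},"vs":8,"zr":[57,90,36,61,52]}}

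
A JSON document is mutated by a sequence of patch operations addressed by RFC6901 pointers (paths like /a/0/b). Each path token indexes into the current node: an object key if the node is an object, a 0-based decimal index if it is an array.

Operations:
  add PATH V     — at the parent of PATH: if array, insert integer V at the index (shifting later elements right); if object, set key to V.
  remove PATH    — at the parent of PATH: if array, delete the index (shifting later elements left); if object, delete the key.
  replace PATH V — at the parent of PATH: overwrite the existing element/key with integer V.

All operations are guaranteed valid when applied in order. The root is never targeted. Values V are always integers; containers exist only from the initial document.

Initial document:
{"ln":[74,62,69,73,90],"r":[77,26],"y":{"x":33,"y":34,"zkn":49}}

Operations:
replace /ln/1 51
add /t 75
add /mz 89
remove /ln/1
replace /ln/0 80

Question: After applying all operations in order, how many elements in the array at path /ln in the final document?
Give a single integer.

Answer: 4

Derivation:
After op 1 (replace /ln/1 51): {"ln":[74,51,69,73,90],"r":[77,26],"y":{"x":33,"y":34,"zkn":49}}
After op 2 (add /t 75): {"ln":[74,51,69,73,90],"r":[77,26],"t":75,"y":{"x":33,"y":34,"zkn":49}}
After op 3 (add /mz 89): {"ln":[74,51,69,73,90],"mz":89,"r":[77,26],"t":75,"y":{"x":33,"y":34,"zkn":49}}
After op 4 (remove /ln/1): {"ln":[74,69,73,90],"mz":89,"r":[77,26],"t":75,"y":{"x":33,"y":34,"zkn":49}}
After op 5 (replace /ln/0 80): {"ln":[80,69,73,90],"mz":89,"r":[77,26],"t":75,"y":{"x":33,"y":34,"zkn":49}}
Size at path /ln: 4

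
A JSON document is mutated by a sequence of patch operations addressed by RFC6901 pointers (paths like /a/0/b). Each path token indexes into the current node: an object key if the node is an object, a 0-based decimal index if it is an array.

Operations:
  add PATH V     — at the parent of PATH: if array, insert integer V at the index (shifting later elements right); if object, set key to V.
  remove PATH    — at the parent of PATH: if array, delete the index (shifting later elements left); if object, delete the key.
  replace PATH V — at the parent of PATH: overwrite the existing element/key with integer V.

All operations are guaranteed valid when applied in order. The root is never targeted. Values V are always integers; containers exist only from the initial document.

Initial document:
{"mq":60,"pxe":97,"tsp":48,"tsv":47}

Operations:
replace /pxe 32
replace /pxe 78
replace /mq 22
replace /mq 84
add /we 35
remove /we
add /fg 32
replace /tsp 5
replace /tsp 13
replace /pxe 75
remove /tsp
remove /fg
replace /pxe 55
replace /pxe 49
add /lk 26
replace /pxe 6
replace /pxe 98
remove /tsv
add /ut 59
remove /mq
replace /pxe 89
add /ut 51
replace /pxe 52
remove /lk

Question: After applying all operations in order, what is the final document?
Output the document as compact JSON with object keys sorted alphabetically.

After op 1 (replace /pxe 32): {"mq":60,"pxe":32,"tsp":48,"tsv":47}
After op 2 (replace /pxe 78): {"mq":60,"pxe":78,"tsp":48,"tsv":47}
After op 3 (replace /mq 22): {"mq":22,"pxe":78,"tsp":48,"tsv":47}
After op 4 (replace /mq 84): {"mq":84,"pxe":78,"tsp":48,"tsv":47}
After op 5 (add /we 35): {"mq":84,"pxe":78,"tsp":48,"tsv":47,"we":35}
After op 6 (remove /we): {"mq":84,"pxe":78,"tsp":48,"tsv":47}
After op 7 (add /fg 32): {"fg":32,"mq":84,"pxe":78,"tsp":48,"tsv":47}
After op 8 (replace /tsp 5): {"fg":32,"mq":84,"pxe":78,"tsp":5,"tsv":47}
After op 9 (replace /tsp 13): {"fg":32,"mq":84,"pxe":78,"tsp":13,"tsv":47}
After op 10 (replace /pxe 75): {"fg":32,"mq":84,"pxe":75,"tsp":13,"tsv":47}
After op 11 (remove /tsp): {"fg":32,"mq":84,"pxe":75,"tsv":47}
After op 12 (remove /fg): {"mq":84,"pxe":75,"tsv":47}
After op 13 (replace /pxe 55): {"mq":84,"pxe":55,"tsv":47}
After op 14 (replace /pxe 49): {"mq":84,"pxe":49,"tsv":47}
After op 15 (add /lk 26): {"lk":26,"mq":84,"pxe":49,"tsv":47}
After op 16 (replace /pxe 6): {"lk":26,"mq":84,"pxe":6,"tsv":47}
After op 17 (replace /pxe 98): {"lk":26,"mq":84,"pxe":98,"tsv":47}
After op 18 (remove /tsv): {"lk":26,"mq":84,"pxe":98}
After op 19 (add /ut 59): {"lk":26,"mq":84,"pxe":98,"ut":59}
After op 20 (remove /mq): {"lk":26,"pxe":98,"ut":59}
After op 21 (replace /pxe 89): {"lk":26,"pxe":89,"ut":59}
After op 22 (add /ut 51): {"lk":26,"pxe":89,"ut":51}
After op 23 (replace /pxe 52): {"lk":26,"pxe":52,"ut":51}
After op 24 (remove /lk): {"pxe":52,"ut":51}

Answer: {"pxe":52,"ut":51}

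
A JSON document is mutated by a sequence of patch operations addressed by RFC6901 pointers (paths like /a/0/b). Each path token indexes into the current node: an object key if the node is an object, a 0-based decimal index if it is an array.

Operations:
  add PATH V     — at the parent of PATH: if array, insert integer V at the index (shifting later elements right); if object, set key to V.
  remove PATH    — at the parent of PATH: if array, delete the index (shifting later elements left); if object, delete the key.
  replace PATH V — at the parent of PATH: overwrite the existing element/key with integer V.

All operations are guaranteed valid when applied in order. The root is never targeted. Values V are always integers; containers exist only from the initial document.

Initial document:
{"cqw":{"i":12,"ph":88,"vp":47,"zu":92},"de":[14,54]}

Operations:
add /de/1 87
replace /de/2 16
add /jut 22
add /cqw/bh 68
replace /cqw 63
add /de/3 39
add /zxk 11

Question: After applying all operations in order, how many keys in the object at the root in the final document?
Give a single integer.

Answer: 4

Derivation:
After op 1 (add /de/1 87): {"cqw":{"i":12,"ph":88,"vp":47,"zu":92},"de":[14,87,54]}
After op 2 (replace /de/2 16): {"cqw":{"i":12,"ph":88,"vp":47,"zu":92},"de":[14,87,16]}
After op 3 (add /jut 22): {"cqw":{"i":12,"ph":88,"vp":47,"zu":92},"de":[14,87,16],"jut":22}
After op 4 (add /cqw/bh 68): {"cqw":{"bh":68,"i":12,"ph":88,"vp":47,"zu":92},"de":[14,87,16],"jut":22}
After op 5 (replace /cqw 63): {"cqw":63,"de":[14,87,16],"jut":22}
After op 6 (add /de/3 39): {"cqw":63,"de":[14,87,16,39],"jut":22}
After op 7 (add /zxk 11): {"cqw":63,"de":[14,87,16,39],"jut":22,"zxk":11}
Size at the root: 4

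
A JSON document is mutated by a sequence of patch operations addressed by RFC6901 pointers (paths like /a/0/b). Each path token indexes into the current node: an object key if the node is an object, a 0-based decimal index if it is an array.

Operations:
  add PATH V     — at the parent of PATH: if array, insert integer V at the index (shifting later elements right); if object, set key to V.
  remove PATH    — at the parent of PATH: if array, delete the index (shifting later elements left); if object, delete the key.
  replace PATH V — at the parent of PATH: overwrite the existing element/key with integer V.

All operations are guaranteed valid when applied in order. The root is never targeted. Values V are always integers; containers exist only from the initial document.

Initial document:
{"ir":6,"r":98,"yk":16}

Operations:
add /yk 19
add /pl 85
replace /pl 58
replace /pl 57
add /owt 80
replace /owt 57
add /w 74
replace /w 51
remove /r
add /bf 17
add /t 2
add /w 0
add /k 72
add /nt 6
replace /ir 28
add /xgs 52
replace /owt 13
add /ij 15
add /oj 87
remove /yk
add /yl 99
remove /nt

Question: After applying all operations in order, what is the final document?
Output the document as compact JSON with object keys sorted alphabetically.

After op 1 (add /yk 19): {"ir":6,"r":98,"yk":19}
After op 2 (add /pl 85): {"ir":6,"pl":85,"r":98,"yk":19}
After op 3 (replace /pl 58): {"ir":6,"pl":58,"r":98,"yk":19}
After op 4 (replace /pl 57): {"ir":6,"pl":57,"r":98,"yk":19}
After op 5 (add /owt 80): {"ir":6,"owt":80,"pl":57,"r":98,"yk":19}
After op 6 (replace /owt 57): {"ir":6,"owt":57,"pl":57,"r":98,"yk":19}
After op 7 (add /w 74): {"ir":6,"owt":57,"pl":57,"r":98,"w":74,"yk":19}
After op 8 (replace /w 51): {"ir":6,"owt":57,"pl":57,"r":98,"w":51,"yk":19}
After op 9 (remove /r): {"ir":6,"owt":57,"pl":57,"w":51,"yk":19}
After op 10 (add /bf 17): {"bf":17,"ir":6,"owt":57,"pl":57,"w":51,"yk":19}
After op 11 (add /t 2): {"bf":17,"ir":6,"owt":57,"pl":57,"t":2,"w":51,"yk":19}
After op 12 (add /w 0): {"bf":17,"ir":6,"owt":57,"pl":57,"t":2,"w":0,"yk":19}
After op 13 (add /k 72): {"bf":17,"ir":6,"k":72,"owt":57,"pl":57,"t":2,"w":0,"yk":19}
After op 14 (add /nt 6): {"bf":17,"ir":6,"k":72,"nt":6,"owt":57,"pl":57,"t":2,"w":0,"yk":19}
After op 15 (replace /ir 28): {"bf":17,"ir":28,"k":72,"nt":6,"owt":57,"pl":57,"t":2,"w":0,"yk":19}
After op 16 (add /xgs 52): {"bf":17,"ir":28,"k":72,"nt":6,"owt":57,"pl":57,"t":2,"w":0,"xgs":52,"yk":19}
After op 17 (replace /owt 13): {"bf":17,"ir":28,"k":72,"nt":6,"owt":13,"pl":57,"t":2,"w":0,"xgs":52,"yk":19}
After op 18 (add /ij 15): {"bf":17,"ij":15,"ir":28,"k":72,"nt":6,"owt":13,"pl":57,"t":2,"w":0,"xgs":52,"yk":19}
After op 19 (add /oj 87): {"bf":17,"ij":15,"ir":28,"k":72,"nt":6,"oj":87,"owt":13,"pl":57,"t":2,"w":0,"xgs":52,"yk":19}
After op 20 (remove /yk): {"bf":17,"ij":15,"ir":28,"k":72,"nt":6,"oj":87,"owt":13,"pl":57,"t":2,"w":0,"xgs":52}
After op 21 (add /yl 99): {"bf":17,"ij":15,"ir":28,"k":72,"nt":6,"oj":87,"owt":13,"pl":57,"t":2,"w":0,"xgs":52,"yl":99}
After op 22 (remove /nt): {"bf":17,"ij":15,"ir":28,"k":72,"oj":87,"owt":13,"pl":57,"t":2,"w":0,"xgs":52,"yl":99}

Answer: {"bf":17,"ij":15,"ir":28,"k":72,"oj":87,"owt":13,"pl":57,"t":2,"w":0,"xgs":52,"yl":99}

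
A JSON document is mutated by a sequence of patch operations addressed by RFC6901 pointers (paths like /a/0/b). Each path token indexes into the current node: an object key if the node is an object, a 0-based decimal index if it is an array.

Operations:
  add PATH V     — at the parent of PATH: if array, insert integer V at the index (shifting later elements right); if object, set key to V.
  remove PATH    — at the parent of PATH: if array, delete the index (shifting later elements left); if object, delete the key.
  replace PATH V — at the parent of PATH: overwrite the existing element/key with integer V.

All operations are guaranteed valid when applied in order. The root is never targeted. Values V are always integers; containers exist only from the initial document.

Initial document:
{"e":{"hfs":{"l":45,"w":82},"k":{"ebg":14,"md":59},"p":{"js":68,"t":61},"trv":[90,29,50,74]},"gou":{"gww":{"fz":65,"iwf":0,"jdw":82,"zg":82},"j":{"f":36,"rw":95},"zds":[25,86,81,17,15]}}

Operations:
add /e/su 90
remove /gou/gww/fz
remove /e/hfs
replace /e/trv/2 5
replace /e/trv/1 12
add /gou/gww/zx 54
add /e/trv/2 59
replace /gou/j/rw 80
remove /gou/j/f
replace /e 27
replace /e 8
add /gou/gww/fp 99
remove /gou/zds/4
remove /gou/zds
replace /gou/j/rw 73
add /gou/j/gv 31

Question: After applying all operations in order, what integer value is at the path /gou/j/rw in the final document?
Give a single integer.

Answer: 73

Derivation:
After op 1 (add /e/su 90): {"e":{"hfs":{"l":45,"w":82},"k":{"ebg":14,"md":59},"p":{"js":68,"t":61},"su":90,"trv":[90,29,50,74]},"gou":{"gww":{"fz":65,"iwf":0,"jdw":82,"zg":82},"j":{"f":36,"rw":95},"zds":[25,86,81,17,15]}}
After op 2 (remove /gou/gww/fz): {"e":{"hfs":{"l":45,"w":82},"k":{"ebg":14,"md":59},"p":{"js":68,"t":61},"su":90,"trv":[90,29,50,74]},"gou":{"gww":{"iwf":0,"jdw":82,"zg":82},"j":{"f":36,"rw":95},"zds":[25,86,81,17,15]}}
After op 3 (remove /e/hfs): {"e":{"k":{"ebg":14,"md":59},"p":{"js":68,"t":61},"su":90,"trv":[90,29,50,74]},"gou":{"gww":{"iwf":0,"jdw":82,"zg":82},"j":{"f":36,"rw":95},"zds":[25,86,81,17,15]}}
After op 4 (replace /e/trv/2 5): {"e":{"k":{"ebg":14,"md":59},"p":{"js":68,"t":61},"su":90,"trv":[90,29,5,74]},"gou":{"gww":{"iwf":0,"jdw":82,"zg":82},"j":{"f":36,"rw":95},"zds":[25,86,81,17,15]}}
After op 5 (replace /e/trv/1 12): {"e":{"k":{"ebg":14,"md":59},"p":{"js":68,"t":61},"su":90,"trv":[90,12,5,74]},"gou":{"gww":{"iwf":0,"jdw":82,"zg":82},"j":{"f":36,"rw":95},"zds":[25,86,81,17,15]}}
After op 6 (add /gou/gww/zx 54): {"e":{"k":{"ebg":14,"md":59},"p":{"js":68,"t":61},"su":90,"trv":[90,12,5,74]},"gou":{"gww":{"iwf":0,"jdw":82,"zg":82,"zx":54},"j":{"f":36,"rw":95},"zds":[25,86,81,17,15]}}
After op 7 (add /e/trv/2 59): {"e":{"k":{"ebg":14,"md":59},"p":{"js":68,"t":61},"su":90,"trv":[90,12,59,5,74]},"gou":{"gww":{"iwf":0,"jdw":82,"zg":82,"zx":54},"j":{"f":36,"rw":95},"zds":[25,86,81,17,15]}}
After op 8 (replace /gou/j/rw 80): {"e":{"k":{"ebg":14,"md":59},"p":{"js":68,"t":61},"su":90,"trv":[90,12,59,5,74]},"gou":{"gww":{"iwf":0,"jdw":82,"zg":82,"zx":54},"j":{"f":36,"rw":80},"zds":[25,86,81,17,15]}}
After op 9 (remove /gou/j/f): {"e":{"k":{"ebg":14,"md":59},"p":{"js":68,"t":61},"su":90,"trv":[90,12,59,5,74]},"gou":{"gww":{"iwf":0,"jdw":82,"zg":82,"zx":54},"j":{"rw":80},"zds":[25,86,81,17,15]}}
After op 10 (replace /e 27): {"e":27,"gou":{"gww":{"iwf":0,"jdw":82,"zg":82,"zx":54},"j":{"rw":80},"zds":[25,86,81,17,15]}}
After op 11 (replace /e 8): {"e":8,"gou":{"gww":{"iwf":0,"jdw":82,"zg":82,"zx":54},"j":{"rw":80},"zds":[25,86,81,17,15]}}
After op 12 (add /gou/gww/fp 99): {"e":8,"gou":{"gww":{"fp":99,"iwf":0,"jdw":82,"zg":82,"zx":54},"j":{"rw":80},"zds":[25,86,81,17,15]}}
After op 13 (remove /gou/zds/4): {"e":8,"gou":{"gww":{"fp":99,"iwf":0,"jdw":82,"zg":82,"zx":54},"j":{"rw":80},"zds":[25,86,81,17]}}
After op 14 (remove /gou/zds): {"e":8,"gou":{"gww":{"fp":99,"iwf":0,"jdw":82,"zg":82,"zx":54},"j":{"rw":80}}}
After op 15 (replace /gou/j/rw 73): {"e":8,"gou":{"gww":{"fp":99,"iwf":0,"jdw":82,"zg":82,"zx":54},"j":{"rw":73}}}
After op 16 (add /gou/j/gv 31): {"e":8,"gou":{"gww":{"fp":99,"iwf":0,"jdw":82,"zg":82,"zx":54},"j":{"gv":31,"rw":73}}}
Value at /gou/j/rw: 73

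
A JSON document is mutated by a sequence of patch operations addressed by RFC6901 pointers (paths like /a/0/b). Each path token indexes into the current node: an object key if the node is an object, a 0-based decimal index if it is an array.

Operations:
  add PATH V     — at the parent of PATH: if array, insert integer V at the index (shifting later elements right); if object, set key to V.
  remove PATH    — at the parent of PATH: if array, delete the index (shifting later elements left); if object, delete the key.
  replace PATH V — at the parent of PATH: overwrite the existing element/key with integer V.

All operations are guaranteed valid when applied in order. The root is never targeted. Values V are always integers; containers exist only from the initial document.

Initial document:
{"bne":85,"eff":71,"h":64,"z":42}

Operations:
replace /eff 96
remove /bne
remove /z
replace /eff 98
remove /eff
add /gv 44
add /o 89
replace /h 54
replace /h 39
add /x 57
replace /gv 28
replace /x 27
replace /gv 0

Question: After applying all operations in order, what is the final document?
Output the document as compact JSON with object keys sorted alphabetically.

Answer: {"gv":0,"h":39,"o":89,"x":27}

Derivation:
After op 1 (replace /eff 96): {"bne":85,"eff":96,"h":64,"z":42}
After op 2 (remove /bne): {"eff":96,"h":64,"z":42}
After op 3 (remove /z): {"eff":96,"h":64}
After op 4 (replace /eff 98): {"eff":98,"h":64}
After op 5 (remove /eff): {"h":64}
After op 6 (add /gv 44): {"gv":44,"h":64}
After op 7 (add /o 89): {"gv":44,"h":64,"o":89}
After op 8 (replace /h 54): {"gv":44,"h":54,"o":89}
After op 9 (replace /h 39): {"gv":44,"h":39,"o":89}
After op 10 (add /x 57): {"gv":44,"h":39,"o":89,"x":57}
After op 11 (replace /gv 28): {"gv":28,"h":39,"o":89,"x":57}
After op 12 (replace /x 27): {"gv":28,"h":39,"o":89,"x":27}
After op 13 (replace /gv 0): {"gv":0,"h":39,"o":89,"x":27}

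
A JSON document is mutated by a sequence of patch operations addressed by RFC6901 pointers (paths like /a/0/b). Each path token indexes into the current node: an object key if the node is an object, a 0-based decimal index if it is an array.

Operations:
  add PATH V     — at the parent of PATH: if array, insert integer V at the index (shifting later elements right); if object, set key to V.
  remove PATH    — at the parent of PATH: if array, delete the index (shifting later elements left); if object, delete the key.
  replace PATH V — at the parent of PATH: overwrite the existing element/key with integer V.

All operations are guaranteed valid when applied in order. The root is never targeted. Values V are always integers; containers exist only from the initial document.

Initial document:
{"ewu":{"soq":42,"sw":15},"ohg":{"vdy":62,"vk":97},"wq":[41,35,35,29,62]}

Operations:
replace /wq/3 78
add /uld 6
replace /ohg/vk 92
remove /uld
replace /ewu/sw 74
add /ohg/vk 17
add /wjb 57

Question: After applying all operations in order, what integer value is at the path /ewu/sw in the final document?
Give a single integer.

After op 1 (replace /wq/3 78): {"ewu":{"soq":42,"sw":15},"ohg":{"vdy":62,"vk":97},"wq":[41,35,35,78,62]}
After op 2 (add /uld 6): {"ewu":{"soq":42,"sw":15},"ohg":{"vdy":62,"vk":97},"uld":6,"wq":[41,35,35,78,62]}
After op 3 (replace /ohg/vk 92): {"ewu":{"soq":42,"sw":15},"ohg":{"vdy":62,"vk":92},"uld":6,"wq":[41,35,35,78,62]}
After op 4 (remove /uld): {"ewu":{"soq":42,"sw":15},"ohg":{"vdy":62,"vk":92},"wq":[41,35,35,78,62]}
After op 5 (replace /ewu/sw 74): {"ewu":{"soq":42,"sw":74},"ohg":{"vdy":62,"vk":92},"wq":[41,35,35,78,62]}
After op 6 (add /ohg/vk 17): {"ewu":{"soq":42,"sw":74},"ohg":{"vdy":62,"vk":17},"wq":[41,35,35,78,62]}
After op 7 (add /wjb 57): {"ewu":{"soq":42,"sw":74},"ohg":{"vdy":62,"vk":17},"wjb":57,"wq":[41,35,35,78,62]}
Value at /ewu/sw: 74

Answer: 74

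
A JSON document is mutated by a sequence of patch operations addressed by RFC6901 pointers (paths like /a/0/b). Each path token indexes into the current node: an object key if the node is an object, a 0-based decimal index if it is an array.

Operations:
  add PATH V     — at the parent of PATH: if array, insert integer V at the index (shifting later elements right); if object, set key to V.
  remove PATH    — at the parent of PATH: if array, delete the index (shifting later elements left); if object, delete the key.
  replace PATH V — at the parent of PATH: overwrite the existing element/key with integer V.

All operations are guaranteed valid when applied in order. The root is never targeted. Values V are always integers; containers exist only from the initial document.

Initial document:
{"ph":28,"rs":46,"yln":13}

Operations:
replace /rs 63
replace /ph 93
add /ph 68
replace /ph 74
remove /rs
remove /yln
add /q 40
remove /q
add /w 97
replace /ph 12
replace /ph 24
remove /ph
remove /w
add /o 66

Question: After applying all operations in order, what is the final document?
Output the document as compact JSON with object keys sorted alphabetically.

After op 1 (replace /rs 63): {"ph":28,"rs":63,"yln":13}
After op 2 (replace /ph 93): {"ph":93,"rs":63,"yln":13}
After op 3 (add /ph 68): {"ph":68,"rs":63,"yln":13}
After op 4 (replace /ph 74): {"ph":74,"rs":63,"yln":13}
After op 5 (remove /rs): {"ph":74,"yln":13}
After op 6 (remove /yln): {"ph":74}
After op 7 (add /q 40): {"ph":74,"q":40}
After op 8 (remove /q): {"ph":74}
After op 9 (add /w 97): {"ph":74,"w":97}
After op 10 (replace /ph 12): {"ph":12,"w":97}
After op 11 (replace /ph 24): {"ph":24,"w":97}
After op 12 (remove /ph): {"w":97}
After op 13 (remove /w): {}
After op 14 (add /o 66): {"o":66}

Answer: {"o":66}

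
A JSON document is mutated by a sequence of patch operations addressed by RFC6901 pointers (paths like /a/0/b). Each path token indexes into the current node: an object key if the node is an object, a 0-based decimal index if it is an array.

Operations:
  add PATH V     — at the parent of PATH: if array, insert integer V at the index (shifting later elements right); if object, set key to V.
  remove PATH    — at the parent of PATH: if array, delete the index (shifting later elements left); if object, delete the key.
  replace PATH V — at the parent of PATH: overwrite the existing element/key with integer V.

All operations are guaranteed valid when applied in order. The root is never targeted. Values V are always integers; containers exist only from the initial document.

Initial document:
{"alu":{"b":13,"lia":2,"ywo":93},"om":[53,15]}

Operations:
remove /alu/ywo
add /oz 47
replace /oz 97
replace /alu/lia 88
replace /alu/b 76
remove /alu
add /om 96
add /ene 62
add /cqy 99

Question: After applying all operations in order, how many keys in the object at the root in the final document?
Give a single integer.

After op 1 (remove /alu/ywo): {"alu":{"b":13,"lia":2},"om":[53,15]}
After op 2 (add /oz 47): {"alu":{"b":13,"lia":2},"om":[53,15],"oz":47}
After op 3 (replace /oz 97): {"alu":{"b":13,"lia":2},"om":[53,15],"oz":97}
After op 4 (replace /alu/lia 88): {"alu":{"b":13,"lia":88},"om":[53,15],"oz":97}
After op 5 (replace /alu/b 76): {"alu":{"b":76,"lia":88},"om":[53,15],"oz":97}
After op 6 (remove /alu): {"om":[53,15],"oz":97}
After op 7 (add /om 96): {"om":96,"oz":97}
After op 8 (add /ene 62): {"ene":62,"om":96,"oz":97}
After op 9 (add /cqy 99): {"cqy":99,"ene":62,"om":96,"oz":97}
Size at the root: 4

Answer: 4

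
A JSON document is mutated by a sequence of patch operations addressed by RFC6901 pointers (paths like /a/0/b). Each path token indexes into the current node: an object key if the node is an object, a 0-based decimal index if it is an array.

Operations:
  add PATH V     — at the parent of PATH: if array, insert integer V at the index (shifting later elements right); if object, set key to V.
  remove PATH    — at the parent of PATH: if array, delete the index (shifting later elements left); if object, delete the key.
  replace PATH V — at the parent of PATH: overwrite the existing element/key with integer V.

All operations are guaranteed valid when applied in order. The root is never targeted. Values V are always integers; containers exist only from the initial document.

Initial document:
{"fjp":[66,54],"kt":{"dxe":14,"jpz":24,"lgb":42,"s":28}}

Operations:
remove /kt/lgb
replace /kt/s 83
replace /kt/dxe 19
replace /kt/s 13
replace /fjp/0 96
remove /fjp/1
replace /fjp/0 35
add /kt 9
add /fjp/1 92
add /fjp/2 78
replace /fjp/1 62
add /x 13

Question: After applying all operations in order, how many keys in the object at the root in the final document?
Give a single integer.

After op 1 (remove /kt/lgb): {"fjp":[66,54],"kt":{"dxe":14,"jpz":24,"s":28}}
After op 2 (replace /kt/s 83): {"fjp":[66,54],"kt":{"dxe":14,"jpz":24,"s":83}}
After op 3 (replace /kt/dxe 19): {"fjp":[66,54],"kt":{"dxe":19,"jpz":24,"s":83}}
After op 4 (replace /kt/s 13): {"fjp":[66,54],"kt":{"dxe":19,"jpz":24,"s":13}}
After op 5 (replace /fjp/0 96): {"fjp":[96,54],"kt":{"dxe":19,"jpz":24,"s":13}}
After op 6 (remove /fjp/1): {"fjp":[96],"kt":{"dxe":19,"jpz":24,"s":13}}
After op 7 (replace /fjp/0 35): {"fjp":[35],"kt":{"dxe":19,"jpz":24,"s":13}}
After op 8 (add /kt 9): {"fjp":[35],"kt":9}
After op 9 (add /fjp/1 92): {"fjp":[35,92],"kt":9}
After op 10 (add /fjp/2 78): {"fjp":[35,92,78],"kt":9}
After op 11 (replace /fjp/1 62): {"fjp":[35,62,78],"kt":9}
After op 12 (add /x 13): {"fjp":[35,62,78],"kt":9,"x":13}
Size at the root: 3

Answer: 3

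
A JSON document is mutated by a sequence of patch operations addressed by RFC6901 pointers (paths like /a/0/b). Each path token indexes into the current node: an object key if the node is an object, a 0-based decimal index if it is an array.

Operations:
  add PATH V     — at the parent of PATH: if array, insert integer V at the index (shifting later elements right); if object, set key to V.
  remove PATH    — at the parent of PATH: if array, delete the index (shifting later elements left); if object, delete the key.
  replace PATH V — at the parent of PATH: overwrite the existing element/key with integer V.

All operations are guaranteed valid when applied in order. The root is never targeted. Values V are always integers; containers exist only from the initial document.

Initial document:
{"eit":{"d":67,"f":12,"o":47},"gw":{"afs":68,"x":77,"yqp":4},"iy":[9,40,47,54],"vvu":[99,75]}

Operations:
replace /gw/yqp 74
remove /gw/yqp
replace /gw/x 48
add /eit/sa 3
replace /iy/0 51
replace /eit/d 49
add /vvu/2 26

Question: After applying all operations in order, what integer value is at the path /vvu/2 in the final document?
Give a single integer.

Answer: 26

Derivation:
After op 1 (replace /gw/yqp 74): {"eit":{"d":67,"f":12,"o":47},"gw":{"afs":68,"x":77,"yqp":74},"iy":[9,40,47,54],"vvu":[99,75]}
After op 2 (remove /gw/yqp): {"eit":{"d":67,"f":12,"o":47},"gw":{"afs":68,"x":77},"iy":[9,40,47,54],"vvu":[99,75]}
After op 3 (replace /gw/x 48): {"eit":{"d":67,"f":12,"o":47},"gw":{"afs":68,"x":48},"iy":[9,40,47,54],"vvu":[99,75]}
After op 4 (add /eit/sa 3): {"eit":{"d":67,"f":12,"o":47,"sa":3},"gw":{"afs":68,"x":48},"iy":[9,40,47,54],"vvu":[99,75]}
After op 5 (replace /iy/0 51): {"eit":{"d":67,"f":12,"o":47,"sa":3},"gw":{"afs":68,"x":48},"iy":[51,40,47,54],"vvu":[99,75]}
After op 6 (replace /eit/d 49): {"eit":{"d":49,"f":12,"o":47,"sa":3},"gw":{"afs":68,"x":48},"iy":[51,40,47,54],"vvu":[99,75]}
After op 7 (add /vvu/2 26): {"eit":{"d":49,"f":12,"o":47,"sa":3},"gw":{"afs":68,"x":48},"iy":[51,40,47,54],"vvu":[99,75,26]}
Value at /vvu/2: 26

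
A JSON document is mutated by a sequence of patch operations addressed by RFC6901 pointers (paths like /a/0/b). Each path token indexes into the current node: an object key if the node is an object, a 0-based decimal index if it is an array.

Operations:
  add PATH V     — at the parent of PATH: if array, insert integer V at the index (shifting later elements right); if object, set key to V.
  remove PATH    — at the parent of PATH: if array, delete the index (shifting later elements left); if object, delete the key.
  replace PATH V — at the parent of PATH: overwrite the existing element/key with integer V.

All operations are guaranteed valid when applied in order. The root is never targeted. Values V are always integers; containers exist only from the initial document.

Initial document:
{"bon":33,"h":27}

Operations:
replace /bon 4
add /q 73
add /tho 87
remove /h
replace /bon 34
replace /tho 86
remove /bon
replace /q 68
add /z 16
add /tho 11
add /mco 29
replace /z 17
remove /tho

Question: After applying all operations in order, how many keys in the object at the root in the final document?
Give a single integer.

After op 1 (replace /bon 4): {"bon":4,"h":27}
After op 2 (add /q 73): {"bon":4,"h":27,"q":73}
After op 3 (add /tho 87): {"bon":4,"h":27,"q":73,"tho":87}
After op 4 (remove /h): {"bon":4,"q":73,"tho":87}
After op 5 (replace /bon 34): {"bon":34,"q":73,"tho":87}
After op 6 (replace /tho 86): {"bon":34,"q":73,"tho":86}
After op 7 (remove /bon): {"q":73,"tho":86}
After op 8 (replace /q 68): {"q":68,"tho":86}
After op 9 (add /z 16): {"q":68,"tho":86,"z":16}
After op 10 (add /tho 11): {"q":68,"tho":11,"z":16}
After op 11 (add /mco 29): {"mco":29,"q":68,"tho":11,"z":16}
After op 12 (replace /z 17): {"mco":29,"q":68,"tho":11,"z":17}
After op 13 (remove /tho): {"mco":29,"q":68,"z":17}
Size at the root: 3

Answer: 3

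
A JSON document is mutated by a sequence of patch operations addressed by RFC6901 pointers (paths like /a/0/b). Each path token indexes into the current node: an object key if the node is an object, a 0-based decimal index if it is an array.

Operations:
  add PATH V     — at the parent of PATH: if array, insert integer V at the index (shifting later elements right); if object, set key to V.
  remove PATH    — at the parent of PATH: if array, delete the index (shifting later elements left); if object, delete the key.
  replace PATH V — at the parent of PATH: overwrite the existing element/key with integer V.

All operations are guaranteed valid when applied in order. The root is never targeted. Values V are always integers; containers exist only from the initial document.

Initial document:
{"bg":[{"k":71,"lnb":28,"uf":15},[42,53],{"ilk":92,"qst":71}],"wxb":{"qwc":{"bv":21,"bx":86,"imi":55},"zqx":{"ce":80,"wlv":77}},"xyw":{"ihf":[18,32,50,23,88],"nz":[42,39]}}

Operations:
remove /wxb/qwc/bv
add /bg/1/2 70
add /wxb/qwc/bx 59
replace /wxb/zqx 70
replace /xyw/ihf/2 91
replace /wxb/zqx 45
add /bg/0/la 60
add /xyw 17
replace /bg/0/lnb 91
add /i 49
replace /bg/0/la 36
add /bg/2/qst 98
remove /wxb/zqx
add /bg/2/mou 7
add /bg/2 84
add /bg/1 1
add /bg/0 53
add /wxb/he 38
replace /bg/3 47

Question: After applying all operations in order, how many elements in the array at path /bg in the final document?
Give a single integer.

Answer: 6

Derivation:
After op 1 (remove /wxb/qwc/bv): {"bg":[{"k":71,"lnb":28,"uf":15},[42,53],{"ilk":92,"qst":71}],"wxb":{"qwc":{"bx":86,"imi":55},"zqx":{"ce":80,"wlv":77}},"xyw":{"ihf":[18,32,50,23,88],"nz":[42,39]}}
After op 2 (add /bg/1/2 70): {"bg":[{"k":71,"lnb":28,"uf":15},[42,53,70],{"ilk":92,"qst":71}],"wxb":{"qwc":{"bx":86,"imi":55},"zqx":{"ce":80,"wlv":77}},"xyw":{"ihf":[18,32,50,23,88],"nz":[42,39]}}
After op 3 (add /wxb/qwc/bx 59): {"bg":[{"k":71,"lnb":28,"uf":15},[42,53,70],{"ilk":92,"qst":71}],"wxb":{"qwc":{"bx":59,"imi":55},"zqx":{"ce":80,"wlv":77}},"xyw":{"ihf":[18,32,50,23,88],"nz":[42,39]}}
After op 4 (replace /wxb/zqx 70): {"bg":[{"k":71,"lnb":28,"uf":15},[42,53,70],{"ilk":92,"qst":71}],"wxb":{"qwc":{"bx":59,"imi":55},"zqx":70},"xyw":{"ihf":[18,32,50,23,88],"nz":[42,39]}}
After op 5 (replace /xyw/ihf/2 91): {"bg":[{"k":71,"lnb":28,"uf":15},[42,53,70],{"ilk":92,"qst":71}],"wxb":{"qwc":{"bx":59,"imi":55},"zqx":70},"xyw":{"ihf":[18,32,91,23,88],"nz":[42,39]}}
After op 6 (replace /wxb/zqx 45): {"bg":[{"k":71,"lnb":28,"uf":15},[42,53,70],{"ilk":92,"qst":71}],"wxb":{"qwc":{"bx":59,"imi":55},"zqx":45},"xyw":{"ihf":[18,32,91,23,88],"nz":[42,39]}}
After op 7 (add /bg/0/la 60): {"bg":[{"k":71,"la":60,"lnb":28,"uf":15},[42,53,70],{"ilk":92,"qst":71}],"wxb":{"qwc":{"bx":59,"imi":55},"zqx":45},"xyw":{"ihf":[18,32,91,23,88],"nz":[42,39]}}
After op 8 (add /xyw 17): {"bg":[{"k":71,"la":60,"lnb":28,"uf":15},[42,53,70],{"ilk":92,"qst":71}],"wxb":{"qwc":{"bx":59,"imi":55},"zqx":45},"xyw":17}
After op 9 (replace /bg/0/lnb 91): {"bg":[{"k":71,"la":60,"lnb":91,"uf":15},[42,53,70],{"ilk":92,"qst":71}],"wxb":{"qwc":{"bx":59,"imi":55},"zqx":45},"xyw":17}
After op 10 (add /i 49): {"bg":[{"k":71,"la":60,"lnb":91,"uf":15},[42,53,70],{"ilk":92,"qst":71}],"i":49,"wxb":{"qwc":{"bx":59,"imi":55},"zqx":45},"xyw":17}
After op 11 (replace /bg/0/la 36): {"bg":[{"k":71,"la":36,"lnb":91,"uf":15},[42,53,70],{"ilk":92,"qst":71}],"i":49,"wxb":{"qwc":{"bx":59,"imi":55},"zqx":45},"xyw":17}
After op 12 (add /bg/2/qst 98): {"bg":[{"k":71,"la":36,"lnb":91,"uf":15},[42,53,70],{"ilk":92,"qst":98}],"i":49,"wxb":{"qwc":{"bx":59,"imi":55},"zqx":45},"xyw":17}
After op 13 (remove /wxb/zqx): {"bg":[{"k":71,"la":36,"lnb":91,"uf":15},[42,53,70],{"ilk":92,"qst":98}],"i":49,"wxb":{"qwc":{"bx":59,"imi":55}},"xyw":17}
After op 14 (add /bg/2/mou 7): {"bg":[{"k":71,"la":36,"lnb":91,"uf":15},[42,53,70],{"ilk":92,"mou":7,"qst":98}],"i":49,"wxb":{"qwc":{"bx":59,"imi":55}},"xyw":17}
After op 15 (add /bg/2 84): {"bg":[{"k":71,"la":36,"lnb":91,"uf":15},[42,53,70],84,{"ilk":92,"mou":7,"qst":98}],"i":49,"wxb":{"qwc":{"bx":59,"imi":55}},"xyw":17}
After op 16 (add /bg/1 1): {"bg":[{"k":71,"la":36,"lnb":91,"uf":15},1,[42,53,70],84,{"ilk":92,"mou":7,"qst":98}],"i":49,"wxb":{"qwc":{"bx":59,"imi":55}},"xyw":17}
After op 17 (add /bg/0 53): {"bg":[53,{"k":71,"la":36,"lnb":91,"uf":15},1,[42,53,70],84,{"ilk":92,"mou":7,"qst":98}],"i":49,"wxb":{"qwc":{"bx":59,"imi":55}},"xyw":17}
After op 18 (add /wxb/he 38): {"bg":[53,{"k":71,"la":36,"lnb":91,"uf":15},1,[42,53,70],84,{"ilk":92,"mou":7,"qst":98}],"i":49,"wxb":{"he":38,"qwc":{"bx":59,"imi":55}},"xyw":17}
After op 19 (replace /bg/3 47): {"bg":[53,{"k":71,"la":36,"lnb":91,"uf":15},1,47,84,{"ilk":92,"mou":7,"qst":98}],"i":49,"wxb":{"he":38,"qwc":{"bx":59,"imi":55}},"xyw":17}
Size at path /bg: 6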